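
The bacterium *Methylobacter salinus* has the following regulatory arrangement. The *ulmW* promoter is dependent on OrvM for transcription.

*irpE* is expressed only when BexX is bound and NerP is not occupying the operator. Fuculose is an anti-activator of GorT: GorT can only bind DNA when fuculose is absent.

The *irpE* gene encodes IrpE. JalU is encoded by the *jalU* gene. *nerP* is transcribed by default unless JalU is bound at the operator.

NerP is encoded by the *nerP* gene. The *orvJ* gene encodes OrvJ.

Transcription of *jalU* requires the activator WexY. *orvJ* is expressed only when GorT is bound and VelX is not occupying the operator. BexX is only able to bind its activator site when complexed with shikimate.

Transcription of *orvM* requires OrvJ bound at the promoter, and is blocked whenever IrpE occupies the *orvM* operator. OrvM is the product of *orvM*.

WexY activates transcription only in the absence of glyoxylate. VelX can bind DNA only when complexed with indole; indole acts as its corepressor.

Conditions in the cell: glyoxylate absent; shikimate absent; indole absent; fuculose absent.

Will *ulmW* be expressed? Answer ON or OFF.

Glyoxylate is absent, so WexY is active.
No repressor is bound and WexY is active, so *jalU* is transcribed.
So JalU is produced and active.
With repressor JalU bound, *nerP* is not transcribed.
So NerP is not produced.
Shikimate is absent, so BexX is inactive.
Required activator BexX is absent, so *irpE* is not transcribed.
So IrpE is not produced.
Fuculose is absent, so GorT is active.
Indole is absent, so VelX is inactive.
No repressor is bound and GorT is active, so *orvJ* is transcribed.
So OrvJ is produced and active.
No repressor is bound and OrvJ is active, so *orvM* is transcribed.
So OrvM is produced and active.
No repressor is bound and OrvM is active, so *ulmW* is transcribed.

ON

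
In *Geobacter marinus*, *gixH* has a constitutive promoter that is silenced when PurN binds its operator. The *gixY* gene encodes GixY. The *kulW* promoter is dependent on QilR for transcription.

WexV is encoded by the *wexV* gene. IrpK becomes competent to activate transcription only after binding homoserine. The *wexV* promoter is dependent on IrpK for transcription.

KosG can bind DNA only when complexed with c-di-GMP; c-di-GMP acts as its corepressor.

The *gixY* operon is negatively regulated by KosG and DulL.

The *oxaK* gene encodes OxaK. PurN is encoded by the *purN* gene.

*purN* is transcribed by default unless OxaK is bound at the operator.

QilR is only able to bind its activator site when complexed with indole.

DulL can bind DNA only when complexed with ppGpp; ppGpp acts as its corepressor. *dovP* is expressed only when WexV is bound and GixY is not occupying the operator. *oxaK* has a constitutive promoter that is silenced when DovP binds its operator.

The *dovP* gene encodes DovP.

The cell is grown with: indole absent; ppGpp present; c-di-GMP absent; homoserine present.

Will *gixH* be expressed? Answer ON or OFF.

OFF

c-di-GMP is absent, so KosG is inactive.
ppGpp is present, so DulL is active.
With repressor DulL bound, *gixY* is not transcribed.
So GixY is not produced.
Homoserine is present, so IrpK is active.
No repressor is bound and IrpK is active, so *wexV* is transcribed.
So WexV is produced and active.
No repressor is bound and WexV is active, so *dovP* is transcribed.
So DovP is produced and active.
With repressor DovP bound, *oxaK* is not transcribed.
So OxaK is not produced.
With no repressor bound, *purN* is transcribed.
So PurN is produced and active.
With repressor PurN bound, *gixH* is not transcribed.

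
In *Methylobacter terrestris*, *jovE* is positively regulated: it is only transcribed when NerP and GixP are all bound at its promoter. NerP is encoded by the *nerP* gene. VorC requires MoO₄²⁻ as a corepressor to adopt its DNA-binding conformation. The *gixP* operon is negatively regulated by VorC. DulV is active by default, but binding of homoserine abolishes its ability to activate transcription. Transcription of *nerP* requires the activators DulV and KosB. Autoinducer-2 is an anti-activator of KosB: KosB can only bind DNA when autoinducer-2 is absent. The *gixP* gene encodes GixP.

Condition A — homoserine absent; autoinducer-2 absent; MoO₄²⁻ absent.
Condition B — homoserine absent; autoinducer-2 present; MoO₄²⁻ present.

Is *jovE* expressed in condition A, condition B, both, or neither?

Condition A:
Homoserine is absent, so DulV is active.
Autoinducer-2 is absent, so KosB is active.
No repressor is bound and DulV and KosB are active, so *nerP* is transcribed.
So NerP is produced and active.
MoO₄²⁻ is absent, so VorC is inactive.
With no repressor bound, *gixP* is transcribed.
So GixP is produced and active.
No repressor is bound and NerP and GixP are active, so *jovE* is transcribed.
→ *jovE* is ON in A.
Condition B:
Homoserine is absent, so DulV is active.
Autoinducer-2 is present, so KosB is inactive.
Required activator KosB is absent, so *nerP* is not transcribed.
So NerP is not produced.
MoO₄²⁻ is present, so VorC is active.
With repressor VorC bound, *gixP* is not transcribed.
So GixP is not produced.
Required activator NerP is absent, so *jovE* is not transcribed.
→ *jovE* is OFF in B.

A only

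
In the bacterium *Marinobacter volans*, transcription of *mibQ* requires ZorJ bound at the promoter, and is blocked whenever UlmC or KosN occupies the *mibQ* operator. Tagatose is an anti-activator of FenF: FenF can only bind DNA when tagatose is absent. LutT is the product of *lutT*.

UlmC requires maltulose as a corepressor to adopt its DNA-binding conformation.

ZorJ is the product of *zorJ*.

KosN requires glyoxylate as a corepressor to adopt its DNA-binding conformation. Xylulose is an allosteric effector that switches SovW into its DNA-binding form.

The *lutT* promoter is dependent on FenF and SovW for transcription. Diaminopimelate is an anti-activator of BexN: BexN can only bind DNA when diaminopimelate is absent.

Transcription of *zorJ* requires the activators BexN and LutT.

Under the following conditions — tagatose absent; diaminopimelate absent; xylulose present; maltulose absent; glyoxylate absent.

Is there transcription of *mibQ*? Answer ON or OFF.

ON

Maltulose is absent, so UlmC is inactive.
Diaminopimelate is absent, so BexN is active.
Tagatose is absent, so FenF is active.
Xylulose is present, so SovW is active.
No repressor is bound and FenF and SovW are active, so *lutT* is transcribed.
So LutT is produced and active.
No repressor is bound and BexN and LutT are active, so *zorJ* is transcribed.
So ZorJ is produced and active.
Glyoxylate is absent, so KosN is inactive.
No repressor is bound and ZorJ is active, so *mibQ* is transcribed.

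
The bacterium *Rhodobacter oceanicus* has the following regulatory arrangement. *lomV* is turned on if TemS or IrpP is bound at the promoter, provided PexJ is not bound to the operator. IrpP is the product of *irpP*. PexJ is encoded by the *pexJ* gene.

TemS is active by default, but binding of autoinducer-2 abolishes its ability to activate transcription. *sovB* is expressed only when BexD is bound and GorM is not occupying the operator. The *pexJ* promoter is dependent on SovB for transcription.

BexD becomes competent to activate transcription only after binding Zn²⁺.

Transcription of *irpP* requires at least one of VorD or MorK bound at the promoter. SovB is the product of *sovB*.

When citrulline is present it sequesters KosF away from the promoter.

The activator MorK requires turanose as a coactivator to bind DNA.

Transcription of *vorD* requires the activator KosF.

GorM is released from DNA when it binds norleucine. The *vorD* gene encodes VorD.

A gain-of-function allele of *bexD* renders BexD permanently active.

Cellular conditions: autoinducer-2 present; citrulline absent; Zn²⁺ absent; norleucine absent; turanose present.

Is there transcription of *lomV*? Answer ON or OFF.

Autoinducer-2 is present, so TemS is inactive.
Norleucine is absent, so GorM is active.
BexD is constitutively active in this strain.
With repressor GorM bound, *sovB* is not transcribed.
So SovB is not produced.
Required activator SovB is absent, so *pexJ* is not transcribed.
So PexJ is not produced.
Citrulline is absent, so KosF is active.
No repressor is bound and KosF is active, so *vorD* is transcribed.
So VorD is produced and active.
Turanose is present, so MorK is active.
Activator VorD is present, so *irpP* is transcribed.
So IrpP is produced and active.
Activator IrpP is present, so *lomV* is transcribed.

ON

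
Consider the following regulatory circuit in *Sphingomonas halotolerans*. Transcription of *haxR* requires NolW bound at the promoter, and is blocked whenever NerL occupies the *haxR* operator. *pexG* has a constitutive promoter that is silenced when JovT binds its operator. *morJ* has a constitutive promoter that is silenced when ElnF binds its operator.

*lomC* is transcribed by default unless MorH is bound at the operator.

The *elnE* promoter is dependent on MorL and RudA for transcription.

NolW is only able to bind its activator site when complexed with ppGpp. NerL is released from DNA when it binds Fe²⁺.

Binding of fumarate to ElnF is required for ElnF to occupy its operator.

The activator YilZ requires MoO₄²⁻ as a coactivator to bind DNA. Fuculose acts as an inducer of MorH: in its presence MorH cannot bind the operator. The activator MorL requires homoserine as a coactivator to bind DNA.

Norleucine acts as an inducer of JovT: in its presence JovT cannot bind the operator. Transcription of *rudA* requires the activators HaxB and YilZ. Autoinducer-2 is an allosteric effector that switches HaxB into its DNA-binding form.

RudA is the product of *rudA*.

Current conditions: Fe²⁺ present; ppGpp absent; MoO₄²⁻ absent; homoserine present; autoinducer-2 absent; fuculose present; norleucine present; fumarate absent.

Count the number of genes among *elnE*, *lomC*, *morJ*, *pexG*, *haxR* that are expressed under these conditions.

Homoserine is present, so MorL is active.
Autoinducer-2 is absent, so HaxB is inactive.
MoO₄²⁻ is absent, so YilZ is inactive.
Required activator HaxB is absent, so *rudA* is not transcribed.
So RudA is not produced.
Required activator RudA is absent, so *elnE* is not transcribed.
→ *elnE* is OFF.
Fuculose is present, so MorH is inactive.
With no repressor bound, *lomC* is transcribed.
→ *lomC* is ON.
Fumarate is absent, so ElnF is inactive.
With no repressor bound, *morJ* is transcribed.
→ *morJ* is ON.
Norleucine is present, so JovT is inactive.
With no repressor bound, *pexG* is transcribed.
→ *pexG* is ON.
Fe²⁺ is present, so NerL is inactive.
ppGpp is absent, so NolW is inactive.
Required activator NolW is absent, so *haxR* is not transcribed.
→ *haxR* is OFF.
3 of the 5 genes are transcribed.

3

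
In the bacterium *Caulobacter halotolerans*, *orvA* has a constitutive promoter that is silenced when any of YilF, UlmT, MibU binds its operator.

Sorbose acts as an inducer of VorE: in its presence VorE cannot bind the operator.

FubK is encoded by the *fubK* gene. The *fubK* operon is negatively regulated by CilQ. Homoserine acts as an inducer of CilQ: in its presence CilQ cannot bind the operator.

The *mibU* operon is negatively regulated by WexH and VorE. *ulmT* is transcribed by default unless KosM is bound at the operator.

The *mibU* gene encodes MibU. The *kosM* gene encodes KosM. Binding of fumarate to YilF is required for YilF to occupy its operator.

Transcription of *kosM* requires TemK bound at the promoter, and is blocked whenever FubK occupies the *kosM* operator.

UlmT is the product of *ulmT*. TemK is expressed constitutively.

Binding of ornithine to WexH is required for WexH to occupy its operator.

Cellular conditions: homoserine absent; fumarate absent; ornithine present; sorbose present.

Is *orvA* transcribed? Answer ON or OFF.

Fumarate is absent, so YilF is inactive.
Homoserine is absent, so CilQ is active.
With repressor CilQ bound, *fubK* is not transcribed.
So FubK is not produced.
TemK is produced constitutively and is active.
No repressor is bound and TemK is active, so *kosM* is transcribed.
So KosM is produced and active.
With repressor KosM bound, *ulmT* is not transcribed.
So UlmT is not produced.
Ornithine is present, so WexH is active.
Sorbose is present, so VorE is inactive.
With repressor WexH bound, *mibU* is not transcribed.
So MibU is not produced.
With no repressor bound, *orvA* is transcribed.

ON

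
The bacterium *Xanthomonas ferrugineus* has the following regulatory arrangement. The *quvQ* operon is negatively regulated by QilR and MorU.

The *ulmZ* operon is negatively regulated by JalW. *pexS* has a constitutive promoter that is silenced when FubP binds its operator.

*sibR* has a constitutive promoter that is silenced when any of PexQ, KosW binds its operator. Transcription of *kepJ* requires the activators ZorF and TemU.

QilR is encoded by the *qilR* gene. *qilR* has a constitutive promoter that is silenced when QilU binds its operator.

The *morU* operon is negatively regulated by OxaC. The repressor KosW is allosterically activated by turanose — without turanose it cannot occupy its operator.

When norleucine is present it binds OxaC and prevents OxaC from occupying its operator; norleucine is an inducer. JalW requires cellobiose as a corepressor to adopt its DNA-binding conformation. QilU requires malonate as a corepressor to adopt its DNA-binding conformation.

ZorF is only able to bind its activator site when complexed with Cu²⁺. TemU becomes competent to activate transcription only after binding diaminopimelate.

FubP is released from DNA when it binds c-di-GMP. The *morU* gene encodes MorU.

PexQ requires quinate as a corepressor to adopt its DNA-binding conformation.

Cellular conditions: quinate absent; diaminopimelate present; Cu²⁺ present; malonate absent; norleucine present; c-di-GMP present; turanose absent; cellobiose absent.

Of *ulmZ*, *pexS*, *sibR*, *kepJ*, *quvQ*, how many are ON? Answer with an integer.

4

Cellobiose is absent, so JalW is inactive.
With no repressor bound, *ulmZ* is transcribed.
→ *ulmZ* is ON.
c-di-GMP is present, so FubP is inactive.
With no repressor bound, *pexS* is transcribed.
→ *pexS* is ON.
Quinate is absent, so PexQ is inactive.
Turanose is absent, so KosW is inactive.
With no repressor bound, *sibR* is transcribed.
→ *sibR* is ON.
Cu²⁺ is present, so ZorF is active.
Diaminopimelate is present, so TemU is active.
No repressor is bound and ZorF and TemU are active, so *kepJ* is transcribed.
→ *kepJ* is ON.
Malonate is absent, so QilU is inactive.
With no repressor bound, *qilR* is transcribed.
So QilR is produced and active.
Norleucine is present, so OxaC is inactive.
With no repressor bound, *morU* is transcribed.
So MorU is produced and active.
With repressor QilR bound, *quvQ* is not transcribed.
→ *quvQ* is OFF.
4 of the 5 genes are transcribed.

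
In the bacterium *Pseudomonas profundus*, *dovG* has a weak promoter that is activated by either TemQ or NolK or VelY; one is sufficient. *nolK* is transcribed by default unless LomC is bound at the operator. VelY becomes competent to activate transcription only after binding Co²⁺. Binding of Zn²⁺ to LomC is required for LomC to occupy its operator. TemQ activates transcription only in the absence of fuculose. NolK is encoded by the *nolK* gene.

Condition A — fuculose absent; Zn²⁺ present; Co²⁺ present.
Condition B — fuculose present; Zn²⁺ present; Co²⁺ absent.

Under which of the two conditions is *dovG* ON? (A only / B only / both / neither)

A only

Condition A:
Fuculose is absent, so TemQ is active.
Zn²⁺ is present, so LomC is active.
With repressor LomC bound, *nolK* is not transcribed.
So NolK is not produced.
Co²⁺ is present, so VelY is active.
Activator TemQ is present, so *dovG* is transcribed.
→ *dovG* is ON in A.
Condition B:
Fuculose is present, so TemQ is inactive.
Zn²⁺ is present, so LomC is active.
With repressor LomC bound, *nolK* is not transcribed.
So NolK is not produced.
Co²⁺ is absent, so VelY is inactive.
No activator is available at the *dovG* promoter, so *dovG* is not transcribed.
→ *dovG* is OFF in B.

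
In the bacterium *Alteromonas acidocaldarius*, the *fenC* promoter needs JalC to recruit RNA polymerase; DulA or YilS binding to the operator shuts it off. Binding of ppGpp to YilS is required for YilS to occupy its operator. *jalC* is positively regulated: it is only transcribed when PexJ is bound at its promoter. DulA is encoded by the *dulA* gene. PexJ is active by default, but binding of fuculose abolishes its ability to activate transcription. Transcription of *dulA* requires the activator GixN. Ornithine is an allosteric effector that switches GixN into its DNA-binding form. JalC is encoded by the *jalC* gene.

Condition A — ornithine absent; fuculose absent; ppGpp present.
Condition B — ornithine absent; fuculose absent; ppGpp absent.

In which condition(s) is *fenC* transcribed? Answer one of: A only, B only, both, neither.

Condition A:
Ornithine is absent, so GixN is inactive.
Required activator GixN is absent, so *dulA* is not transcribed.
So DulA is not produced.
Fuculose is absent, so PexJ is active.
No repressor is bound and PexJ is active, so *jalC* is transcribed.
So JalC is produced and active.
ppGpp is present, so YilS is active.
With repressor YilS bound, *fenC* is not transcribed.
→ *fenC* is OFF in A.
Condition B:
Ornithine is absent, so GixN is inactive.
Required activator GixN is absent, so *dulA* is not transcribed.
So DulA is not produced.
Fuculose is absent, so PexJ is active.
No repressor is bound and PexJ is active, so *jalC* is transcribed.
So JalC is produced and active.
ppGpp is absent, so YilS is inactive.
No repressor is bound and JalC is active, so *fenC* is transcribed.
→ *fenC* is ON in B.

B only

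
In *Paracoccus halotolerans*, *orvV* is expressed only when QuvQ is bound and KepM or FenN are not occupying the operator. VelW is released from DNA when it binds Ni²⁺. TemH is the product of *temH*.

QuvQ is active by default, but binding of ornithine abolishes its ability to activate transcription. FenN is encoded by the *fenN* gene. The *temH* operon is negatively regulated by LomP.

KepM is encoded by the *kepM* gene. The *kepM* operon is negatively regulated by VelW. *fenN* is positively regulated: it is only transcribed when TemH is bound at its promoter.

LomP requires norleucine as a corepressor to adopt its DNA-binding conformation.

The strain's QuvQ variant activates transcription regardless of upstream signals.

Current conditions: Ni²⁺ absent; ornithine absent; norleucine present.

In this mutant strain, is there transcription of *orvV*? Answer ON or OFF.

ON

Ni²⁺ is absent, so VelW is active.
With repressor VelW bound, *kepM* is not transcribed.
So KepM is not produced.
Norleucine is present, so LomP is active.
With repressor LomP bound, *temH* is not transcribed.
So TemH is not produced.
Required activator TemH is absent, so *fenN* is not transcribed.
So FenN is not produced.
QuvQ is constitutively active in this strain.
No repressor is bound and QuvQ is active, so *orvV* is transcribed.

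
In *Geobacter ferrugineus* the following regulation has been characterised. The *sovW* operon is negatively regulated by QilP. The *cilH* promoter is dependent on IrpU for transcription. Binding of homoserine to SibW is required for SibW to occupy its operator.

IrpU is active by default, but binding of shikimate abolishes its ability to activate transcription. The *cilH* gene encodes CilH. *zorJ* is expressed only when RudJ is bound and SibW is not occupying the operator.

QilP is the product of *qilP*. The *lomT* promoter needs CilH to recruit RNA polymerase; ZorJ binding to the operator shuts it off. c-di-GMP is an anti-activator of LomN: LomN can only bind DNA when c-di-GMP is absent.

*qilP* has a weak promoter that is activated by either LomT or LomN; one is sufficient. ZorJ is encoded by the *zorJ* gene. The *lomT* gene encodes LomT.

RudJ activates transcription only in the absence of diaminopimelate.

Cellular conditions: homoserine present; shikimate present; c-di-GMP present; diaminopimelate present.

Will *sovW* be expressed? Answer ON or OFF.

ON

Shikimate is present, so IrpU is inactive.
Required activator IrpU is absent, so *cilH* is not transcribed.
So CilH is not produced.
Diaminopimelate is present, so RudJ is inactive.
Homoserine is present, so SibW is active.
With repressor SibW bound, *zorJ* is not transcribed.
So ZorJ is not produced.
Required activator CilH is absent, so *lomT* is not transcribed.
So LomT is not produced.
c-di-GMP is present, so LomN is inactive.
No activator is available at the *qilP* promoter, so *qilP* is not transcribed.
So QilP is not produced.
With no repressor bound, *sovW* is transcribed.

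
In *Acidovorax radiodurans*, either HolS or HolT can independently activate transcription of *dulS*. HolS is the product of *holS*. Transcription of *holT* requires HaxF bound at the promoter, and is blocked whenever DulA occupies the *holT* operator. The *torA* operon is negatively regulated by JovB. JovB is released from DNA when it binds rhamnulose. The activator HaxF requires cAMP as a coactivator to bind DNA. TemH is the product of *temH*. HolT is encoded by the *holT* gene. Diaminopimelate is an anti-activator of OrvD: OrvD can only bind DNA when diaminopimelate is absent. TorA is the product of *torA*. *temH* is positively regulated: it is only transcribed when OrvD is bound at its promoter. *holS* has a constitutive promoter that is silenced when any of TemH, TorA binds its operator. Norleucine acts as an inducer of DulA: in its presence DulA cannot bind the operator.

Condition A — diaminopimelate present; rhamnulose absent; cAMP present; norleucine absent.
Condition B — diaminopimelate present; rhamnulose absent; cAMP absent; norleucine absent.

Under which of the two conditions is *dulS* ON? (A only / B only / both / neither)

both

Condition A:
Diaminopimelate is present, so OrvD is inactive.
Required activator OrvD is absent, so *temH* is not transcribed.
So TemH is not produced.
Rhamnulose is absent, so JovB is active.
With repressor JovB bound, *torA* is not transcribed.
So TorA is not produced.
With no repressor bound, *holS* is transcribed.
So HolS is produced and active.
cAMP is present, so HaxF is active.
Norleucine is absent, so DulA is active.
With repressor DulA bound, *holT* is not transcribed.
So HolT is not produced.
Activator HolS is present, so *dulS* is transcribed.
→ *dulS* is ON in A.
Condition B:
Diaminopimelate is present, so OrvD is inactive.
Required activator OrvD is absent, so *temH* is not transcribed.
So TemH is not produced.
Rhamnulose is absent, so JovB is active.
With repressor JovB bound, *torA* is not transcribed.
So TorA is not produced.
With no repressor bound, *holS* is transcribed.
So HolS is produced and active.
cAMP is absent, so HaxF is inactive.
Norleucine is absent, so DulA is active.
With repressor DulA bound, *holT* is not transcribed.
So HolT is not produced.
Activator HolS is present, so *dulS* is transcribed.
→ *dulS* is ON in B.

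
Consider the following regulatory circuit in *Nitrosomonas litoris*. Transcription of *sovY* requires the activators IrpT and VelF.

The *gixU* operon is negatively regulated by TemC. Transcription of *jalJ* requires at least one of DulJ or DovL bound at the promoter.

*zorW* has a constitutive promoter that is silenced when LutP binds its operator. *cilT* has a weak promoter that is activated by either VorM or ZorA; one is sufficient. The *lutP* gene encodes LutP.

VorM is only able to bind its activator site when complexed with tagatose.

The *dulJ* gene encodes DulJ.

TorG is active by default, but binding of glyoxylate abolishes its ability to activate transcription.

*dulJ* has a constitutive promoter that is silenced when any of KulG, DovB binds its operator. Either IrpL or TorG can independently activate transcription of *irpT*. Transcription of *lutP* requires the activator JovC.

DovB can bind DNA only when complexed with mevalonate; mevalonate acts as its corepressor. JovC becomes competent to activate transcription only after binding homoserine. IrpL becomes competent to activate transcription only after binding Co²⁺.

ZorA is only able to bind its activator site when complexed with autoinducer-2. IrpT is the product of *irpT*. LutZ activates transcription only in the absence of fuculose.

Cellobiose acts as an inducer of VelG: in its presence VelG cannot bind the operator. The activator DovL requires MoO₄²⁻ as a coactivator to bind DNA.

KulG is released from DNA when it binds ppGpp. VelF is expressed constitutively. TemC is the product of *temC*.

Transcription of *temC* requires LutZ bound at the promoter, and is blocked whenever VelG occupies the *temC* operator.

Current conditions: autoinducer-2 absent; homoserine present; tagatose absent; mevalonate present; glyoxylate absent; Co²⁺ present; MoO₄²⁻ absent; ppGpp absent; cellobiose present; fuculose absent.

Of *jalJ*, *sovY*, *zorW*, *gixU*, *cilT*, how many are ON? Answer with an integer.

1

ppGpp is absent, so KulG is active.
Mevalonate is present, so DovB is active.
With repressor KulG bound, *dulJ* is not transcribed.
So DulJ is not produced.
MoO₄²⁻ is absent, so DovL is inactive.
No activator is available at the *jalJ* promoter, so *jalJ* is not transcribed.
→ *jalJ* is OFF.
Co²⁺ is present, so IrpL is active.
Glyoxylate is absent, so TorG is active.
Activator IrpL is present, so *irpT* is transcribed.
So IrpT is produced and active.
VelF is produced constitutively and is active.
No repressor is bound and IrpT and VelF are active, so *sovY* is transcribed.
→ *sovY* is ON.
Homoserine is present, so JovC is active.
No repressor is bound and JovC is active, so *lutP* is transcribed.
So LutP is produced and active.
With repressor LutP bound, *zorW* is not transcribed.
→ *zorW* is OFF.
Cellobiose is present, so VelG is inactive.
Fuculose is absent, so LutZ is active.
No repressor is bound and LutZ is active, so *temC* is transcribed.
So TemC is produced and active.
With repressor TemC bound, *gixU* is not transcribed.
→ *gixU* is OFF.
Tagatose is absent, so VorM is inactive.
Autoinducer-2 is absent, so ZorA is inactive.
No activator is available at the *cilT* promoter, so *cilT* is not transcribed.
→ *cilT* is OFF.
1 of the 5 genes is transcribed.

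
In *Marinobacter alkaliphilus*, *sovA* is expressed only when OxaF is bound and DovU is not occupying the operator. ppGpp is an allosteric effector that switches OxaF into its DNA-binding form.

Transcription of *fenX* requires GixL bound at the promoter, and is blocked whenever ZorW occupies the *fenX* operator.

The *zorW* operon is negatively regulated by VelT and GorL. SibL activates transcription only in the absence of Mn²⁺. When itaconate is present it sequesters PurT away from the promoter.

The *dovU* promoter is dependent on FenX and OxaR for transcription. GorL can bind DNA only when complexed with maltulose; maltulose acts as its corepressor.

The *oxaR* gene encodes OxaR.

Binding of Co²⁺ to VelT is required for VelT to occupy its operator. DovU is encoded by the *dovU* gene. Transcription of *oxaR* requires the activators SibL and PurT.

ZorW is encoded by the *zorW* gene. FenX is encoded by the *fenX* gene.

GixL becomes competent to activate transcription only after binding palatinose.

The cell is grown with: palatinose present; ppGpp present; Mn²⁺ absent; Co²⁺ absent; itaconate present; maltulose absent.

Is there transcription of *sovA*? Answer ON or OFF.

Co²⁺ is absent, so VelT is inactive.
Maltulose is absent, so GorL is inactive.
With no repressor bound, *zorW* is transcribed.
So ZorW is produced and active.
Palatinose is present, so GixL is active.
With repressor ZorW bound, *fenX* is not transcribed.
So FenX is not produced.
Mn²⁺ is absent, so SibL is active.
Itaconate is present, so PurT is inactive.
Required activator PurT is absent, so *oxaR* is not transcribed.
So OxaR is not produced.
Required activator FenX is absent, so *dovU* is not transcribed.
So DovU is not produced.
ppGpp is present, so OxaF is active.
No repressor is bound and OxaF is active, so *sovA* is transcribed.

ON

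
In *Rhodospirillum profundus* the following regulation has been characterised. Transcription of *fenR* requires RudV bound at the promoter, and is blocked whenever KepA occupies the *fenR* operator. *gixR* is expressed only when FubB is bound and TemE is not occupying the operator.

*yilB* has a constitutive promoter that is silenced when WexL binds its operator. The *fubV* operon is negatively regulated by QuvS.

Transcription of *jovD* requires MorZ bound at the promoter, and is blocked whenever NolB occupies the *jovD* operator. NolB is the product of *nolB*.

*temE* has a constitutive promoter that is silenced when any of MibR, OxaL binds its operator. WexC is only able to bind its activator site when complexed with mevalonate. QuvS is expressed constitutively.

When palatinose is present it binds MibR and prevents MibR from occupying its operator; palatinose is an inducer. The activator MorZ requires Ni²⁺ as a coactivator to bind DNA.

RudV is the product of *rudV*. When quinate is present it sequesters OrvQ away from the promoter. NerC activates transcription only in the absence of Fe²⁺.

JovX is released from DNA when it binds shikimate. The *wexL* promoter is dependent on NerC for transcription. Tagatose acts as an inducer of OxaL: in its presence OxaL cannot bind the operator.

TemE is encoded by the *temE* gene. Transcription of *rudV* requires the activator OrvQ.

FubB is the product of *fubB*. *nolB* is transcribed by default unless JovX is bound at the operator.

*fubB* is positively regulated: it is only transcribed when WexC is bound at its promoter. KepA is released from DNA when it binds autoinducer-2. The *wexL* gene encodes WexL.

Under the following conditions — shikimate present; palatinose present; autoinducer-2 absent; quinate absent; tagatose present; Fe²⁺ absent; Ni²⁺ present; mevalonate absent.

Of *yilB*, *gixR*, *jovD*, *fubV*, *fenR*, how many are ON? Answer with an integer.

Fe²⁺ is absent, so NerC is active.
No repressor is bound and NerC is active, so *wexL* is transcribed.
So WexL is produced and active.
With repressor WexL bound, *yilB* is not transcribed.
→ *yilB* is OFF.
Palatinose is present, so MibR is inactive.
Tagatose is present, so OxaL is inactive.
With no repressor bound, *temE* is transcribed.
So TemE is produced and active.
Mevalonate is absent, so WexC is inactive.
Required activator WexC is absent, so *fubB* is not transcribed.
So FubB is not produced.
With repressor TemE bound, *gixR* is not transcribed.
→ *gixR* is OFF.
Shikimate is present, so JovX is inactive.
With no repressor bound, *nolB* is transcribed.
So NolB is produced and active.
Ni²⁺ is present, so MorZ is active.
With repressor NolB bound, *jovD* is not transcribed.
→ *jovD* is OFF.
QuvS is produced constitutively and is active.
With repressor QuvS bound, *fubV* is not transcribed.
→ *fubV* is OFF.
Autoinducer-2 is absent, so KepA is active.
Quinate is absent, so OrvQ is active.
No repressor is bound and OrvQ is active, so *rudV* is transcribed.
So RudV is produced and active.
With repressor KepA bound, *fenR* is not transcribed.
→ *fenR* is OFF.
0 of the 5 genes are transcribed.

0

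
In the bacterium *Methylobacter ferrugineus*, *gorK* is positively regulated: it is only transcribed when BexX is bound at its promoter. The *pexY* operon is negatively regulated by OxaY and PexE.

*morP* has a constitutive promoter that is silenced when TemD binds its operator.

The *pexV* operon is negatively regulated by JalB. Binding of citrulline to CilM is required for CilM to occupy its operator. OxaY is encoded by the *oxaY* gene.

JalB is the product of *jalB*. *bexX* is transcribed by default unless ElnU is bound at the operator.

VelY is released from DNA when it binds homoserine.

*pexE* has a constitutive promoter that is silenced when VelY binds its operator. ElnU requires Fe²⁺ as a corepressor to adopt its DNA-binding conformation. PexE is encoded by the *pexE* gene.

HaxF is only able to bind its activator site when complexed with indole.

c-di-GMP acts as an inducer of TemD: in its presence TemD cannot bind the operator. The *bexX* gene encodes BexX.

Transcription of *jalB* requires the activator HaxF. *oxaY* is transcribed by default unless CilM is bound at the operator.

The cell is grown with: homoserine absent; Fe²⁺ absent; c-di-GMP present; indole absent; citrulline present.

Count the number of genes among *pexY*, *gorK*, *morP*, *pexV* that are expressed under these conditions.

Citrulline is present, so CilM is active.
With repressor CilM bound, *oxaY* is not transcribed.
So OxaY is not produced.
Homoserine is absent, so VelY is active.
With repressor VelY bound, *pexE* is not transcribed.
So PexE is not produced.
With no repressor bound, *pexY* is transcribed.
→ *pexY* is ON.
Fe²⁺ is absent, so ElnU is inactive.
With no repressor bound, *bexX* is transcribed.
So BexX is produced and active.
No repressor is bound and BexX is active, so *gorK* is transcribed.
→ *gorK* is ON.
c-di-GMP is present, so TemD is inactive.
With no repressor bound, *morP* is transcribed.
→ *morP* is ON.
Indole is absent, so HaxF is inactive.
Required activator HaxF is absent, so *jalB* is not transcribed.
So JalB is not produced.
With no repressor bound, *pexV* is transcribed.
→ *pexV* is ON.
4 of the 4 genes are transcribed.

4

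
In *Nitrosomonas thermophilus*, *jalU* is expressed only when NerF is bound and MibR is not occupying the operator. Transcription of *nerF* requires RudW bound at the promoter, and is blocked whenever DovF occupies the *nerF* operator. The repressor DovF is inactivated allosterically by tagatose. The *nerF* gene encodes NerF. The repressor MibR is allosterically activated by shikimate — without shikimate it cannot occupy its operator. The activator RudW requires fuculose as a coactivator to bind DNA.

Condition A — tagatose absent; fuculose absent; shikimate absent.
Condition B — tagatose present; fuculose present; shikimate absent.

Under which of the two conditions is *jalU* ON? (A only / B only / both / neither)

B only

Condition A:
Tagatose is absent, so DovF is active.
Fuculose is absent, so RudW is inactive.
With repressor DovF bound, *nerF* is not transcribed.
So NerF is not produced.
Shikimate is absent, so MibR is inactive.
Required activator NerF is absent, so *jalU* is not transcribed.
→ *jalU* is OFF in A.
Condition B:
Tagatose is present, so DovF is inactive.
Fuculose is present, so RudW is active.
No repressor is bound and RudW is active, so *nerF* is transcribed.
So NerF is produced and active.
Shikimate is absent, so MibR is inactive.
No repressor is bound and NerF is active, so *jalU* is transcribed.
→ *jalU* is ON in B.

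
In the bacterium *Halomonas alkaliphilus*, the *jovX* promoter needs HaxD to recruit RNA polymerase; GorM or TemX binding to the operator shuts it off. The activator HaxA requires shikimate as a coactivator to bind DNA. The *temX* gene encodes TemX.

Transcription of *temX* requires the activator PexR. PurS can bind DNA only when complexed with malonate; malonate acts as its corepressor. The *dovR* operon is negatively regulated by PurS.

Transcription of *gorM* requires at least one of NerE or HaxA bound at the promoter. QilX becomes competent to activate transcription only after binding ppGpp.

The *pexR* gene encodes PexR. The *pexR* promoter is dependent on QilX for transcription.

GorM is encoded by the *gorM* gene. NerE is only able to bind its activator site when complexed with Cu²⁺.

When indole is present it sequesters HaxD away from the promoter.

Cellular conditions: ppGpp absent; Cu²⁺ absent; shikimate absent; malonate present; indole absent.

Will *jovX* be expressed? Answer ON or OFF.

Cu²⁺ is absent, so NerE is inactive.
Shikimate is absent, so HaxA is inactive.
No activator is available at the *gorM* promoter, so *gorM* is not transcribed.
So GorM is not produced.
ppGpp is absent, so QilX is inactive.
Required activator QilX is absent, so *pexR* is not transcribed.
So PexR is not produced.
Required activator PexR is absent, so *temX* is not transcribed.
So TemX is not produced.
Indole is absent, so HaxD is active.
No repressor is bound and HaxD is active, so *jovX* is transcribed.

ON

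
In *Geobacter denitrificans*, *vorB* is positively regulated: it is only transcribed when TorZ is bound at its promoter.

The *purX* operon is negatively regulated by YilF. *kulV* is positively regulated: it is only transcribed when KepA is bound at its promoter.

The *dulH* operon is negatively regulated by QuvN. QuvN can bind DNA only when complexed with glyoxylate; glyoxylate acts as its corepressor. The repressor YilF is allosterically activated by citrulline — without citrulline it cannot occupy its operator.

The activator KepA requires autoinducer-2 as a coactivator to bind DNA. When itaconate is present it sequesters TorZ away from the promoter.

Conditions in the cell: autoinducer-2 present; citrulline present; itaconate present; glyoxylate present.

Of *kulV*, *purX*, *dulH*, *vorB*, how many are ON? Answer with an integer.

Autoinducer-2 is present, so KepA is active.
No repressor is bound and KepA is active, so *kulV* is transcribed.
→ *kulV* is ON.
Citrulline is present, so YilF is active.
With repressor YilF bound, *purX* is not transcribed.
→ *purX* is OFF.
Glyoxylate is present, so QuvN is active.
With repressor QuvN bound, *dulH* is not transcribed.
→ *dulH* is OFF.
Itaconate is present, so TorZ is inactive.
Required activator TorZ is absent, so *vorB* is not transcribed.
→ *vorB* is OFF.
1 of the 4 genes is transcribed.

1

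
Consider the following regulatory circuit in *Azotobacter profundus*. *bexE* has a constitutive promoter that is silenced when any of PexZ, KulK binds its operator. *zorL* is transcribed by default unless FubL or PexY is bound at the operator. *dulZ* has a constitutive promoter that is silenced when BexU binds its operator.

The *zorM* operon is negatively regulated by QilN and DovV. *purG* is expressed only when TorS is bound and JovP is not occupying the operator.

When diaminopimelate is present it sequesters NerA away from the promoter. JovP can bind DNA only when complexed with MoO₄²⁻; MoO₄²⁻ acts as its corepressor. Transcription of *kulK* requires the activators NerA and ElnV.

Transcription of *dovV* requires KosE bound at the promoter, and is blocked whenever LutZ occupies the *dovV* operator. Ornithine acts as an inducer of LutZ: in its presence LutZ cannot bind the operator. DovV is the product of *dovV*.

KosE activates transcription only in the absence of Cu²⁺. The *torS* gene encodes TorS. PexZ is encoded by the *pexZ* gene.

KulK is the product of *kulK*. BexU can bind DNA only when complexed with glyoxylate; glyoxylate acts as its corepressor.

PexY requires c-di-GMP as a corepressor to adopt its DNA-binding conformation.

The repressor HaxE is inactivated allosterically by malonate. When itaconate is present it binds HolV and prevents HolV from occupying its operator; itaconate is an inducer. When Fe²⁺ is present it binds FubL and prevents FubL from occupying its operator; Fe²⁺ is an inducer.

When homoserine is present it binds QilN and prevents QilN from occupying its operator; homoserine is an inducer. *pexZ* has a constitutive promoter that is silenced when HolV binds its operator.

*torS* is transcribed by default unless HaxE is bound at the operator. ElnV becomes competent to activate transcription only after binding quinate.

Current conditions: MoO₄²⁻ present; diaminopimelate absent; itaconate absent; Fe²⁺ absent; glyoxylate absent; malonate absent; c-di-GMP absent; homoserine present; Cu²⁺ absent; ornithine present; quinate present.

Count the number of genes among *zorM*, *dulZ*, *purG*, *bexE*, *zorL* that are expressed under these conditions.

Homoserine is present, so QilN is inactive.
Cu²⁺ is absent, so KosE is active.
Ornithine is present, so LutZ is inactive.
No repressor is bound and KosE is active, so *dovV* is transcribed.
So DovV is produced and active.
With repressor DovV bound, *zorM* is not transcribed.
→ *zorM* is OFF.
Glyoxylate is absent, so BexU is inactive.
With no repressor bound, *dulZ* is transcribed.
→ *dulZ* is ON.
Malonate is absent, so HaxE is active.
With repressor HaxE bound, *torS* is not transcribed.
So TorS is not produced.
MoO₄²⁻ is present, so JovP is active.
With repressor JovP bound, *purG* is not transcribed.
→ *purG* is OFF.
Itaconate is absent, so HolV is active.
With repressor HolV bound, *pexZ* is not transcribed.
So PexZ is not produced.
Diaminopimelate is absent, so NerA is active.
Quinate is present, so ElnV is active.
No repressor is bound and NerA and ElnV are active, so *kulK* is transcribed.
So KulK is produced and active.
With repressor KulK bound, *bexE* is not transcribed.
→ *bexE* is OFF.
Fe²⁺ is absent, so FubL is active.
c-di-GMP is absent, so PexY is inactive.
With repressor FubL bound, *zorL* is not transcribed.
→ *zorL* is OFF.
1 of the 5 genes is transcribed.

1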